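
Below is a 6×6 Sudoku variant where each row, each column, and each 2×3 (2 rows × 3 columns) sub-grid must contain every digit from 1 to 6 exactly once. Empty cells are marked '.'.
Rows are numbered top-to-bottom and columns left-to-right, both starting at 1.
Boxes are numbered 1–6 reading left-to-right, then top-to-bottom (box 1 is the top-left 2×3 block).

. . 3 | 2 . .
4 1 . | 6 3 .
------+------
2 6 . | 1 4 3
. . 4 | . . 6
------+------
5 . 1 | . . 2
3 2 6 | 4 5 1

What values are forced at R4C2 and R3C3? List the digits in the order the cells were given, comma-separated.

For R4C2:
  Consider where 3 can go in row 4.
  R4C1 is out (column 1 already has a 3).
  R4C4 is out (box 4 already has a 3).
  R4C5 is out (column 5 already has a 3).
  So the only cell in row 4 that can hold 3 is R4C2.
  So R4C2 = 3.
For R3C3:
  Row 3 already contains {1, 2, 3, 4, 6}.
  Column 3 already contains {1, 3, 4, 6}.
  Its 2×3 block (box 3) already contains {2, 4, 6}.
  The only value from 1–6 not eliminated is 5, so R3C3 = 5.

3,5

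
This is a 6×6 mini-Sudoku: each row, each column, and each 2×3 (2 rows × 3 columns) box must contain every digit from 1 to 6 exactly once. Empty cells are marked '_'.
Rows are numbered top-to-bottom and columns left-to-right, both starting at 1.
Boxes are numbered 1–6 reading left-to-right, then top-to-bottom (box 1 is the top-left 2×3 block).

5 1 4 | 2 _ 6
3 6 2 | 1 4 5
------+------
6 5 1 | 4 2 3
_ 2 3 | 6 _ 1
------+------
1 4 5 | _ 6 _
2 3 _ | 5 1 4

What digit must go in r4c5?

5

Row 4 already contains {1, 2, 3, 6}.
Column 5 already contains {1, 2, 4, 6}.
Its 2×3 block (box 4) already contains {1, 2, 3, 4, 6}.
The only value from 1–6 not eliminated is 5, so r4c5 = 5.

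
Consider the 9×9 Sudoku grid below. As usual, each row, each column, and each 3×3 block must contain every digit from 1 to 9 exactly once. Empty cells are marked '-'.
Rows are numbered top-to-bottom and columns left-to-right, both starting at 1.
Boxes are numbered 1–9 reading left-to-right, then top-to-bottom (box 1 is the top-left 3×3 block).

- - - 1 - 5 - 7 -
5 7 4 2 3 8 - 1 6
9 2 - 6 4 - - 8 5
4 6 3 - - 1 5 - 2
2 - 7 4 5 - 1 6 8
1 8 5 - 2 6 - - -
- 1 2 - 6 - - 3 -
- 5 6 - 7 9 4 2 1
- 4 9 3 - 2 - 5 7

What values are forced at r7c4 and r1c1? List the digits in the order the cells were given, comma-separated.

5,6

For r7c4:
  Consider where 5 can go in box 8.
  r7c6 is out (column 6 already has a 5).
  r8c4 is out (row 8 already has a 5).
  r9c5 is out (row 9 already has a 5).
  So the only cell in box 8 that can hold 5 is r7c4.
  So r7c4 = 5.
For r1c1:
  Consider where 6 can go in row 1.
  r1c2 is out (column 2 already has a 6).
  r1c3 is out (column 3 already has a 6).
  r1c5 is out (column 5 already has a 6).
  r1c7 is out (box 3 already has a 6).
  r1c9 is out (column 9 already has a 6).
  So the only cell in row 1 that can hold 6 is r1c1.
  So r1c1 = 6.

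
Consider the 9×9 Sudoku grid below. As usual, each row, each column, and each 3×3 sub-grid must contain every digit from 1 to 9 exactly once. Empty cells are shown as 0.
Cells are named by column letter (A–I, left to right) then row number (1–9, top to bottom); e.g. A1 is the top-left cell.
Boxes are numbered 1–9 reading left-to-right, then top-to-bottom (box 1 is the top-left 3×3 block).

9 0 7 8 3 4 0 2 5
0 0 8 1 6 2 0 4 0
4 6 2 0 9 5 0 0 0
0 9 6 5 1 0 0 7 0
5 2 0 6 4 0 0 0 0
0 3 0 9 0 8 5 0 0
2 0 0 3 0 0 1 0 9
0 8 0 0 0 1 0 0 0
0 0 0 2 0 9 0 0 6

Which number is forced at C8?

Cell C8 itself could take any of {3, 4, 5, 9} by direct elimination.
Consider where 9 can go in column C.
C5 is out (box 4 already has a 9).
C6 is out (row 6 already has a 9).
C7 is out (row 7 already has a 9).
C9 is out (row 9 already has a 9).
So the only cell in column C that can hold 9 is C8.
Therefore C8 = 9.

9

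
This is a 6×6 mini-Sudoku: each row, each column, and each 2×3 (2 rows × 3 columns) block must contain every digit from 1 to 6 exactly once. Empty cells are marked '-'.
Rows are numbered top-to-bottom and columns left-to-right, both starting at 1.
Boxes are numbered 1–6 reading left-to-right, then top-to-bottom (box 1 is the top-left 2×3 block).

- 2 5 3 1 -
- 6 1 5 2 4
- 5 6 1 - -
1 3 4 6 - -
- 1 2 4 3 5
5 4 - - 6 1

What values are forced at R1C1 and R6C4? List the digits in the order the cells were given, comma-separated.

4,2

For R1C1:
  Row 1 already contains {1, 2, 3, 5}.
  Column 1 already contains {1, 5}.
  Its 2×3 block (box 1) already contains {1, 2, 5, 6}.
  The only value from 1–6 not eliminated is 4, so R1C1 = 4.
For R6C4:
  Row 6 already contains {1, 4, 5, 6}.
  Column 4 already contains {1, 3, 4, 5, 6}.
  Its 2×3 block (box 6) already contains {1, 3, 4, 5, 6}.
  The only value from 1–6 not eliminated is 2, so R6C4 = 2.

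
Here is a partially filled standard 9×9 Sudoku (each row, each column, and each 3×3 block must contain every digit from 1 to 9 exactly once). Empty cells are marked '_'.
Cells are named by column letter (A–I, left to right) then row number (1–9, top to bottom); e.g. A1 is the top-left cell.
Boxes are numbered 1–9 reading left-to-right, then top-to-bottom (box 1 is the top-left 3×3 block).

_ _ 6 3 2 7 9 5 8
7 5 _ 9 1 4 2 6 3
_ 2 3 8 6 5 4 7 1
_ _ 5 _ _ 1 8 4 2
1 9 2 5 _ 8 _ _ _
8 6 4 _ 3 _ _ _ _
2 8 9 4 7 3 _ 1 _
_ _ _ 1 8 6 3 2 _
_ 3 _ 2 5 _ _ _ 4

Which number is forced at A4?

Row 4 already contains {1, 2, 4, 5, 8}.
Column A already contains {1, 2, 7, 8}.
Its 3×3 block (box 4) already contains {1, 2, 4, 5, 6, 8, 9}.
The only value from 1–9 not eliminated is 3, so A4 = 3.

3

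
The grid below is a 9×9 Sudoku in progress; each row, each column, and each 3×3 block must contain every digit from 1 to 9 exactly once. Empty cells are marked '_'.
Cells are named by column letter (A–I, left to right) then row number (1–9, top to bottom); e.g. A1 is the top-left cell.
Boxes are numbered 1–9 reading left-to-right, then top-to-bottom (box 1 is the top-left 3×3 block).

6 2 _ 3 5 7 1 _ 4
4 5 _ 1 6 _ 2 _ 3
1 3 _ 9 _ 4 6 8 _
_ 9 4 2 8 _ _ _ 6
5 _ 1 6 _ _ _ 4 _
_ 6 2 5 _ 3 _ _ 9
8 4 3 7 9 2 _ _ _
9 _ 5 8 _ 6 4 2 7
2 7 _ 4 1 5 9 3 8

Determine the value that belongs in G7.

5

Row 7 already contains {2, 3, 4, 7, 8, 9}.
Column G already contains {1, 2, 4, 6, 9}.
Its 3×3 block (box 9) already contains {2, 3, 4, 7, 8, 9}.
The only value from 1–9 not eliminated is 5, so G7 = 5.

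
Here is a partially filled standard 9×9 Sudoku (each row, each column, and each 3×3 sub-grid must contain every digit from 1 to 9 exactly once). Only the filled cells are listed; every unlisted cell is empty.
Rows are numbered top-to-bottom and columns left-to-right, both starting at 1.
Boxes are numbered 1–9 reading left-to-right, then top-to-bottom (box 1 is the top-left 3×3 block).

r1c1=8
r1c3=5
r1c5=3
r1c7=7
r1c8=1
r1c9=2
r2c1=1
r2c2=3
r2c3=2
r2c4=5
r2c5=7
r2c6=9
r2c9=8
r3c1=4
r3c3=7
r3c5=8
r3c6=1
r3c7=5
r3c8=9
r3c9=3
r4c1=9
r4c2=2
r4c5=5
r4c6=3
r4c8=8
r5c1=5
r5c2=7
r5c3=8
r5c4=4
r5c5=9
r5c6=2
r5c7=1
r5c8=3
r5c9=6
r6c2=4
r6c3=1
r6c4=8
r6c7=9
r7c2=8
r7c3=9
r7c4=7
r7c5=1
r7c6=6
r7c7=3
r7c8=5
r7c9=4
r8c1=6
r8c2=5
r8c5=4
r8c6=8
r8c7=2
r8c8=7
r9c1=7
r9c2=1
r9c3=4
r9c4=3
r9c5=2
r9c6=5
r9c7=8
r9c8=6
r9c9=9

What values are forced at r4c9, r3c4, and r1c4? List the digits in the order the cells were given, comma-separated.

For r4c9:
  Row 4 already contains {2, 3, 5, 8, 9}.
  Column 9 already contains {2, 3, 4, 6, 8, 9}.
  Its 3×3 block (box 6) already contains {1, 3, 6, 8, 9}.
  The only value from 1–9 not eliminated is 7, so r4c9 = 7.
For r3c4:
  Consider where 2 can go in column 4.
  r1c4 is out (row 1 already has a 2).
  r4c4 is out (row 4 already has a 2).
  r8c4 is out (row 8 already has a 2).
  So the only cell in column 4 that can hold 2 is r3c4.
  So r3c4 = 2.
For r1c4:
  Row 1 already contains {1, 2, 3, 5, 7, 8}.
  Column 4 already contains {3, 4, 5, 7, 8}.
  Its 3×3 block (box 2) already contains {1, 3, 5, 7, 8, 9}.
  The only value from 1–9 not eliminated is 6, so r1c4 = 6.

7,2,6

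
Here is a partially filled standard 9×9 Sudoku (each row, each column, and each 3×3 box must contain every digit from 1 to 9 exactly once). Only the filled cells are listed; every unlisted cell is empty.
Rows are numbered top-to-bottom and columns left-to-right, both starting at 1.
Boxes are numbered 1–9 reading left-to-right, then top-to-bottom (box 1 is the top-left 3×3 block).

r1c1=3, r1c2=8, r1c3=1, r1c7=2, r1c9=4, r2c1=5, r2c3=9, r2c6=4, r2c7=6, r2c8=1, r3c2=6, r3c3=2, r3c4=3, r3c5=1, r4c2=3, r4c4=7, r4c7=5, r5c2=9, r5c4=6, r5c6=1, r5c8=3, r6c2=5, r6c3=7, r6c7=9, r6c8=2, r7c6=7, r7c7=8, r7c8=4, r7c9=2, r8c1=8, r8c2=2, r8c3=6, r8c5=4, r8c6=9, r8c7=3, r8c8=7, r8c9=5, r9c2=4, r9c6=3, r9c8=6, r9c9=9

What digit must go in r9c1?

Cell r9c1 itself could take any of {1, 7} by direct elimination.
Consider where 7 can go in row 9.
r9c3 is out (column 3 already has a 7).
r9c4 is out (column 4 already has a 7).
r9c5 is out (box 8 already has a 7).
r9c7 is out (box 9 already has a 7).
So the only cell in row 9 that can hold 7 is r9c1.
Therefore r9c1 = 7.

7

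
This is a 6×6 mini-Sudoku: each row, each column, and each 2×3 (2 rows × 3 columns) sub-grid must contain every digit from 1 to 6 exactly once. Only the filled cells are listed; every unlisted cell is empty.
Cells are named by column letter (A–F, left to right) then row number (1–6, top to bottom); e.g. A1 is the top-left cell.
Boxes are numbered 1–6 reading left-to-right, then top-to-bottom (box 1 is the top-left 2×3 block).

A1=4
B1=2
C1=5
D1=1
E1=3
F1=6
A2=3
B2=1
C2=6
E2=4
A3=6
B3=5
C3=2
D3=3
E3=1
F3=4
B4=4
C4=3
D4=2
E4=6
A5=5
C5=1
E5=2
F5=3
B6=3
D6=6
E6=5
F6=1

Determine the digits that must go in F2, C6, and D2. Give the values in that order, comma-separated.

2,4,5

For F2:
  Consider where 2 can go in box 2.
  D2 is out (column D already has a 2).
  So the only cell in box 2 that can hold 2 is F2.
  So F2 = 2.
For C6:
  Row 6 already contains {1, 3, 5, 6}.
  Column C already contains {1, 2, 3, 5, 6}.
  Its 2×3 block (box 5) already contains {1, 3, 5}.
  The only value from 1–6 not eliminated is 4, so C6 = 4.
For D2:
  Row 2 already contains {1, 3, 4, 6}.
  Column D already contains {1, 2, 3, 6}.
  Its 2×3 block (box 2) already contains {1, 3, 4, 6}.
  The only value from 1–6 not eliminated is 5, so D2 = 5.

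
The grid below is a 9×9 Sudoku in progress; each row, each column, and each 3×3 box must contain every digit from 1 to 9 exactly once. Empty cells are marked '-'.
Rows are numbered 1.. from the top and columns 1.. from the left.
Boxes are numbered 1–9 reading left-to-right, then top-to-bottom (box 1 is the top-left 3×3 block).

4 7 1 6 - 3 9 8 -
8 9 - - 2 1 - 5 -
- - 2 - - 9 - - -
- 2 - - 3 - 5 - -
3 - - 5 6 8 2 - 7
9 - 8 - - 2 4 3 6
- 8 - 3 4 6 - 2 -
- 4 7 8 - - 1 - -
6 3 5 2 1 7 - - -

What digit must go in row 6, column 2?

5

Cell row 6, column 2 itself could take any of {1, 5} by direct elimination.
Consider where 5 can go in row 6.
row 6, column 4 is out (column 4 already has a 5).
row 6, column 5 is out (box 5 already has a 5).
So the only cell in row 6 that can hold 5 is row 6, column 2.
Therefore row 6, column 2 = 5.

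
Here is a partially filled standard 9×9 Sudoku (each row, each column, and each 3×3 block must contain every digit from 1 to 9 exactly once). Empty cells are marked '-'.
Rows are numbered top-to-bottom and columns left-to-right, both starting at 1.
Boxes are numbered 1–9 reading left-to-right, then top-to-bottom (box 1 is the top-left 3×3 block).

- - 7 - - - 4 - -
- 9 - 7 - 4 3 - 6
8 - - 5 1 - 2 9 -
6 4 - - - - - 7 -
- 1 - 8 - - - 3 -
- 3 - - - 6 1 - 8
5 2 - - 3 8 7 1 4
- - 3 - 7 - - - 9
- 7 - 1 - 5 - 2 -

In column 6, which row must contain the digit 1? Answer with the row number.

Consider where 1 can go in column 6.
R1C6 is out (box 2 already has a 1).
R3C6 is out (row 3 already has a 1).
R5C6 is out (row 5 already has a 1).
R8C6 is out (box 8 already has a 1).
So the only cell in column 6 that can hold 1 is R4C6.
That is row 4.

4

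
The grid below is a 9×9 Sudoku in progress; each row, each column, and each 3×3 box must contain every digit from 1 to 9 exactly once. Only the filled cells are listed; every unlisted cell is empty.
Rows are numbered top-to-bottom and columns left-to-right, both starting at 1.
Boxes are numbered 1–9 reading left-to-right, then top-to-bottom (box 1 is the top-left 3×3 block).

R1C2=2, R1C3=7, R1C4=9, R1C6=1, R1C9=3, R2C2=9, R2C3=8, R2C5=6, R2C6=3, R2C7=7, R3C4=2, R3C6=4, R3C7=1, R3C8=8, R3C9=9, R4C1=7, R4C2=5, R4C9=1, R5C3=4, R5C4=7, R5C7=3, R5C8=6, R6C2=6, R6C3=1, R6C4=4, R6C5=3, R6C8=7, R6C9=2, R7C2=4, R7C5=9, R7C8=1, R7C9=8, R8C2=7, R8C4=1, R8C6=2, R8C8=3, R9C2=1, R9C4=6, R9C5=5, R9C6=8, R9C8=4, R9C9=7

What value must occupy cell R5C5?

Cell R5C5 itself could take any of {1, 2, 8} by direct elimination.
Consider where 1 can go in row 5.
R5C1 is out (box 4 already has a 1).
R5C2 is out (column 2 already has a 1).
R5C6 is out (column 6 already has a 1).
R5C9 is out (column 9 already has a 1).
So the only cell in row 5 that can hold 1 is R5C5.
Therefore R5C5 = 1.

1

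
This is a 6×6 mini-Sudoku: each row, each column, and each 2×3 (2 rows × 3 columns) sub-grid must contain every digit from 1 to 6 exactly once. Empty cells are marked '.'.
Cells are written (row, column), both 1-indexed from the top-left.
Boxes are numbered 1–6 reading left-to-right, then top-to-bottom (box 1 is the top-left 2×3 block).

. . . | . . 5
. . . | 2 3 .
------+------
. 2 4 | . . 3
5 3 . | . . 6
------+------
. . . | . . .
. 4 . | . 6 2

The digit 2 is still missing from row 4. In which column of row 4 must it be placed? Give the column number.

5

Consider where 2 can go in row 4.
(4,3) is out (box 3 already has a 2).
(4,4) is out (column 4 already has a 2).
So the only cell in row 4 that can hold 2 is (4,5).
That is column 5.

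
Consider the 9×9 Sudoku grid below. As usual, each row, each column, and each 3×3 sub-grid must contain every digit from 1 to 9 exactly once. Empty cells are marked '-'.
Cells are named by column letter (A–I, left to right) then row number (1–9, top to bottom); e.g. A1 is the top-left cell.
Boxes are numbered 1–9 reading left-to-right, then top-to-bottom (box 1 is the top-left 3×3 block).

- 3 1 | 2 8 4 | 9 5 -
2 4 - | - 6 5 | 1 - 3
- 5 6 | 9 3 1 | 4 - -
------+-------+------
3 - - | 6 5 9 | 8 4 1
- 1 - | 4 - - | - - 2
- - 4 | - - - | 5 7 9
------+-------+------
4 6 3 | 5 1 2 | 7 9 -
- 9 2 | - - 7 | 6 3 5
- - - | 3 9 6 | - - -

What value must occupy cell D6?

Cell D6 itself could take any of {1, 8} by direct elimination.
Consider where 1 can go in column D.
D2 is out (row 2 already has a 1).
D8 is out (box 8 already has a 1).
So the only cell in column D that can hold 1 is D6.
Therefore D6 = 1.

1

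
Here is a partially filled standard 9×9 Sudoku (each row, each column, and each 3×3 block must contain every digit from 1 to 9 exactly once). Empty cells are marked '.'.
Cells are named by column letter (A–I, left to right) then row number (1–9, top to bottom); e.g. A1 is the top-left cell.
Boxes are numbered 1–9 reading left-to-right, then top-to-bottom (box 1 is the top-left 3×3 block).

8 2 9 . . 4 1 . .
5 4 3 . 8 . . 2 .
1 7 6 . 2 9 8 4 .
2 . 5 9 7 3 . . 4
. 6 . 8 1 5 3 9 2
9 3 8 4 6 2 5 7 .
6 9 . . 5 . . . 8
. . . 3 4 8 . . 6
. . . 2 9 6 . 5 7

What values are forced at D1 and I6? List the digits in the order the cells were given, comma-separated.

For D1:
  Consider where 7 can go in row 1.
  E1 is out (column E already has a 7).
  H1 is out (column H already has a 7).
  I1 is out (column I already has a 7).
  So the only cell in row 1 that can hold 7 is D1.
  So D1 = 7.
For I6:
  Row 6 already contains {2, 3, 4, 5, 6, 7, 8, 9}.
  Column I already contains {2, 4, 6, 7, 8}.
  Its 3×3 block (box 6) already contains {2, 3, 4, 5, 7, 9}.
  The only value from 1–9 not eliminated is 1, so I6 = 1.

7,1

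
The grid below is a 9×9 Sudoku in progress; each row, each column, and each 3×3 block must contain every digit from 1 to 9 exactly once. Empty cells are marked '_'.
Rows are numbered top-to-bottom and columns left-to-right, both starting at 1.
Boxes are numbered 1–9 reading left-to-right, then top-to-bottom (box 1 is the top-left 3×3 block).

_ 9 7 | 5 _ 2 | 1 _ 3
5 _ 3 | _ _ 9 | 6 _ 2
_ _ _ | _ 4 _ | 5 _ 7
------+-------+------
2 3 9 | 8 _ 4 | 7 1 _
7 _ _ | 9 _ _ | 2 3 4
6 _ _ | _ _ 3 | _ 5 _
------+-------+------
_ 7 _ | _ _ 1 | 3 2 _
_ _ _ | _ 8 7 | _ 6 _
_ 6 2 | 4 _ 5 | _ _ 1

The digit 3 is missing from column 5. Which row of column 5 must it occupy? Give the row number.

9

Consider where 3 can go in column 5.
R1C5 is out (row 1 already has a 3). R2C5 is out (row 2 already has a 3). R4C5 is out (row 4 already has a 3). R5C5 is out (row 5 already has a 3). The remaining empty cells in column 5 are similarly blocked.
So the only cell in column 5 that can hold 3 is R9C5.
That is row 9.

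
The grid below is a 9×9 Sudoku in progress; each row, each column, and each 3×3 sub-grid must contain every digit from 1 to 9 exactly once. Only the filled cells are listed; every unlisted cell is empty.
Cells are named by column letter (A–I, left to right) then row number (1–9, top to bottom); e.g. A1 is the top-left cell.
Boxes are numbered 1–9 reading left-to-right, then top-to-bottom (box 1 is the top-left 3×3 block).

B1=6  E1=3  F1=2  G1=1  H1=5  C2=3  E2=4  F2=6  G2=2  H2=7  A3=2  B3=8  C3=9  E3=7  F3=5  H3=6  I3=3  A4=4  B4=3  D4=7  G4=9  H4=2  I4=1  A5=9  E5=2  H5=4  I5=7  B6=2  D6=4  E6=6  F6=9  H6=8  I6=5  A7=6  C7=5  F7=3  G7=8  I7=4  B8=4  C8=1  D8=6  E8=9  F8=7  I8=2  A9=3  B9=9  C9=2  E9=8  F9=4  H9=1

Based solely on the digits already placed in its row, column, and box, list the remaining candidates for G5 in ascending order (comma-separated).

Row 5 already contains {2, 4, 7, 9}.
Column G already contains {1, 2, 8, 9}.
Its 3×3 block (box 6) already contains {1, 2, 4, 5, 7, 8, 9}.
Removing those from 1–9 leaves {3, 6} as the candidates for G5.

3,6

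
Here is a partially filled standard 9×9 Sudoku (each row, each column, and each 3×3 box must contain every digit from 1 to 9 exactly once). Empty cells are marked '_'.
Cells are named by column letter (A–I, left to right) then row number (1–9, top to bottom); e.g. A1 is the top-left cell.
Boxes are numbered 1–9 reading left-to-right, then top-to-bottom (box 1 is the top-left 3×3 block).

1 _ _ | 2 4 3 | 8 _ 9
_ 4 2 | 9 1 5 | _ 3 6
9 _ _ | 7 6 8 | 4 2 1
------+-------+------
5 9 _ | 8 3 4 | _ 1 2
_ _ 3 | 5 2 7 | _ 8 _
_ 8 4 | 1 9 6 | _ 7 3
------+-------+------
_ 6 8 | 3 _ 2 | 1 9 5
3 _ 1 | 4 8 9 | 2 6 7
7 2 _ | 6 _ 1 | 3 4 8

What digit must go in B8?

Row 8 already contains {1, 2, 3, 4, 6, 7, 8, 9}.
Column B already contains {2, 4, 6, 8, 9}.
Its 3×3 block (box 7) already contains {1, 2, 3, 6, 7, 8}.
The only value from 1–9 not eliminated is 5, so B8 = 5.

5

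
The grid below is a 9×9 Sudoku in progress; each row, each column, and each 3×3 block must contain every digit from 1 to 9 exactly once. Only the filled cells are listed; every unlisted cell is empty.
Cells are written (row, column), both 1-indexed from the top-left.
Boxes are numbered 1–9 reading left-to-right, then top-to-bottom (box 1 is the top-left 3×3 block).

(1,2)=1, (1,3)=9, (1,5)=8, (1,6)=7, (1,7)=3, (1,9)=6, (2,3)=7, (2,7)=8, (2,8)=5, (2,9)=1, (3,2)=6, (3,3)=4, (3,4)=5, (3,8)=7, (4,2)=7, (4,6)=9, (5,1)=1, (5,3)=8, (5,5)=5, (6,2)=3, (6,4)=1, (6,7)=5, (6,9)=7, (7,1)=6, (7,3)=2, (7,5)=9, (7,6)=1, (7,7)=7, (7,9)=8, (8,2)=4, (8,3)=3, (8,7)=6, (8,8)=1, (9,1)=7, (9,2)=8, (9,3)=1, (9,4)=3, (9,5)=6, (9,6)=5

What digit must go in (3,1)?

Cell (3,1) itself could take any of {2, 3, 8} by direct elimination.
Consider where 8 can go in row 3.
(3,5) is out (column 5 already has a 8).
(3,6) is out (box 2 already has a 8).
(3,7) is out (column 7 already has a 8).
(3,9) is out (column 9 already has a 8).
So the only cell in row 3 that can hold 8 is (3,1).
Therefore (3,1) = 8.

8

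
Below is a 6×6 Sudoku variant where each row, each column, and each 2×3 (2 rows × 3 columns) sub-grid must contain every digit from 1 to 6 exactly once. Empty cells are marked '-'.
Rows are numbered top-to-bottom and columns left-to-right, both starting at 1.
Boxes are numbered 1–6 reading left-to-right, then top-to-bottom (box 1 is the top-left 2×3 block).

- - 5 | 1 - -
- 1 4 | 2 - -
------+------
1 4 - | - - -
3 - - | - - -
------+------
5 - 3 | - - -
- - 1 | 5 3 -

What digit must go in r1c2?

3

Cell r1c2 itself could take any of {2, 3, 6} by direct elimination.
Consider where 3 can go in box 1.
r1c1 is out (column 1 already has a 3).
r2c1 is out (column 1 already has a 3).
So the only cell in box 1 that can hold 3 is r1c2.
Therefore r1c2 = 3.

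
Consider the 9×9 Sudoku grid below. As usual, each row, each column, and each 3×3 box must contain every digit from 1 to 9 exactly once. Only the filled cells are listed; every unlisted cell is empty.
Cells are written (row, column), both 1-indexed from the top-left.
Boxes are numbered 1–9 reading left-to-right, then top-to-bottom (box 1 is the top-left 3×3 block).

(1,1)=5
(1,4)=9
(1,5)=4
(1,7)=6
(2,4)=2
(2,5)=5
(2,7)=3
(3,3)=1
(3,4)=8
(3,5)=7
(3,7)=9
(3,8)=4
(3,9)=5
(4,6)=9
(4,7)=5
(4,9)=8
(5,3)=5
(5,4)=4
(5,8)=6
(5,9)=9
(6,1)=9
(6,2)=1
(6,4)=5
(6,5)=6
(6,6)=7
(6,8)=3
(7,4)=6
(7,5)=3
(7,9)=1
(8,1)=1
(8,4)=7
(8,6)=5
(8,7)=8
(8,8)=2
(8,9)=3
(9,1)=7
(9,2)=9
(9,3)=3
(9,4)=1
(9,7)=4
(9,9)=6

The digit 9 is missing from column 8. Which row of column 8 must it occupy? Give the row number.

Consider where 9 can go in column 8.
(1,8) is out (row 1 already has a 9).
(2,8) is out (box 3 already has a 9).
(4,8) is out (row 4 already has a 9).
(9,8) is out (row 9 already has a 9).
So the only cell in column 8 that can hold 9 is (7,8).
That is row 7.

7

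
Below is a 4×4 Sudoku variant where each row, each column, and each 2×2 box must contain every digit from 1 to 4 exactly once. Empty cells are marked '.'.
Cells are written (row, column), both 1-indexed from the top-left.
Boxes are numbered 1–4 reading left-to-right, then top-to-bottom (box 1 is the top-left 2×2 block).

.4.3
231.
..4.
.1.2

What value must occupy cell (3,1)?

Row 3 already contains {4}.
Column 1 already contains {2}.
Its 2×2 block (box 3) already contains {1}.
The only value from 1–4 not eliminated is 3, so (3,1) = 3.

3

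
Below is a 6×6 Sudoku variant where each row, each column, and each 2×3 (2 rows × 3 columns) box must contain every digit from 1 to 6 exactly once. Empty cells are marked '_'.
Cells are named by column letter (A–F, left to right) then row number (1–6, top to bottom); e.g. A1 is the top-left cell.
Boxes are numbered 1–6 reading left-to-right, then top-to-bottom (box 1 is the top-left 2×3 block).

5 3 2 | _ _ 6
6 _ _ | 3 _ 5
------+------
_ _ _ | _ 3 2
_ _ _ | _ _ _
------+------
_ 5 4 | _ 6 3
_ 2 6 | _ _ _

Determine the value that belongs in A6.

3

Cell A6 itself could take any of {1, 3} by direct elimination.
Consider where 3 can go in row 6.
D6 is out (column D already has a 3).
E6 is out (column E already has a 3).
F6 is out (column F already has a 3).
So the only cell in row 6 that can hold 3 is A6.
Therefore A6 = 3.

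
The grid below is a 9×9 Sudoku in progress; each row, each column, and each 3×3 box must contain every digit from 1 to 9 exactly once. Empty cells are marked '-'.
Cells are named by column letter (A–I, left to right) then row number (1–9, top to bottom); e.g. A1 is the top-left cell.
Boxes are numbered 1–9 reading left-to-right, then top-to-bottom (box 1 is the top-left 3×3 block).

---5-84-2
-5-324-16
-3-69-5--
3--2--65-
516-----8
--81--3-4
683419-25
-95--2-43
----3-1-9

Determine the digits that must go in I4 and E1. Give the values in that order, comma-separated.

For I4:
  Consider where 1 can go in column I.
  I3 is out (box 3 already has a 1).
  So the only cell in column I that can hold 1 is I4.
  So I4 = 1.
For E1:
  Row 1 already contains {2, 4, 5, 8}.
  Column E already contains {1, 2, 3, 9}.
  Its 3×3 block (box 2) already contains {2, 3, 4, 5, 6, 8, 9}.
  The only value from 1–9 not eliminated is 7, so E1 = 7.

1,7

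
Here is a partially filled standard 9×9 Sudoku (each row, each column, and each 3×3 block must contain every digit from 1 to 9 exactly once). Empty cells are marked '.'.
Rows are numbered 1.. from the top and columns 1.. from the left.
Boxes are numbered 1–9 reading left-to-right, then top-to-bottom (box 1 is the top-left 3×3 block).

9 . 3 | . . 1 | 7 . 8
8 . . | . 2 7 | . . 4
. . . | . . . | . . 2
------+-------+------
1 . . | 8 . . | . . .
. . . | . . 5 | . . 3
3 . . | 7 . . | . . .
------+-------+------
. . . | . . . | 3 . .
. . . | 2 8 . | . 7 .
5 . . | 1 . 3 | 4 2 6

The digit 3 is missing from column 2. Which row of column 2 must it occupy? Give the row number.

8

Consider where 3 can go in column 2.
row 1, column 2 is out (row 1 already has a 3). row 2, column 2 is out (box 1 already has a 3). row 3, column 2 is out (box 1 already has a 3). row 4, column 2 is out (box 4 already has a 3). The remaining empty cells in column 2 are similarly blocked.
So the only cell in column 2 that can hold 3 is row 8, column 2.
That is row 8.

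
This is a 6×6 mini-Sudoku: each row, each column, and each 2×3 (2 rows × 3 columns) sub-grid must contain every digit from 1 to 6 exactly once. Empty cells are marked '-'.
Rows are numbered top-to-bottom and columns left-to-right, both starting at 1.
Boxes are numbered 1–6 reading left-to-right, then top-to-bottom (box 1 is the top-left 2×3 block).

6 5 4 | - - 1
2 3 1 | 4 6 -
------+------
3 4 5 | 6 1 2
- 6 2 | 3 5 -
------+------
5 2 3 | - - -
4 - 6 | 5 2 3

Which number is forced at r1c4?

2

Row 1 already contains {1, 4, 5, 6}.
Column 4 already contains {3, 4, 5, 6}.
Its 2×3 block (box 2) already contains {1, 4, 6}.
The only value from 1–6 not eliminated is 2, so r1c4 = 2.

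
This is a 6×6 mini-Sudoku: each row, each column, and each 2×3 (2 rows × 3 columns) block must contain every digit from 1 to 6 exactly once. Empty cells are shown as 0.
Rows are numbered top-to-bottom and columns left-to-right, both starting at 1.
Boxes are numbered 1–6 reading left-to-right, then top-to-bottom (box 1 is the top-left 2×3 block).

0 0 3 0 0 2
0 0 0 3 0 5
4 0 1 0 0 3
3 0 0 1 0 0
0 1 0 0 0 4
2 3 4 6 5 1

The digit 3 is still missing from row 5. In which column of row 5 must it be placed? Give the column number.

Consider where 3 can go in row 5.
R5C1 is out (column 1 already has a 3).
R5C3 is out (column 3 already has a 3).
R5C4 is out (column 4 already has a 3).
So the only cell in row 5 that can hold 3 is R5C5.
That is column 5.

5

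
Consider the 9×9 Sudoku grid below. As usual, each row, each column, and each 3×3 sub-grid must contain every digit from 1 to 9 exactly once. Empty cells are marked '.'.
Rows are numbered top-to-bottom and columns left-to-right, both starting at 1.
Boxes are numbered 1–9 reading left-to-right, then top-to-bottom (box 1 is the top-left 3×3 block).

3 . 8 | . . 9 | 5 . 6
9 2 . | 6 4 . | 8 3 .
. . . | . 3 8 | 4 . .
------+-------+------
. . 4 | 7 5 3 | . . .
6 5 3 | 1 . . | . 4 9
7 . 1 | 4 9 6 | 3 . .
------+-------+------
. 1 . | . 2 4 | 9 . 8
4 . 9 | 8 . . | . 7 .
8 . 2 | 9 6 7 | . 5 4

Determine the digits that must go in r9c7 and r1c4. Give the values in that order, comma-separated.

1,2

For r9c7:
  Row 9 already contains {2, 4, 5, 6, 7, 8, 9}.
  Column 7 already contains {3, 4, 5, 8, 9}.
  Its 3×3 block (box 9) already contains {4, 5, 7, 8, 9}.
  The only value from 1–9 not eliminated is 1, so r9c7 = 1.
For r1c4:
  Row 1 already contains {3, 5, 6, 8, 9}.
  Column 4 already contains {1, 4, 6, 7, 8, 9}.
  Its 3×3 block (box 2) already contains {3, 4, 6, 8, 9}.
  The only value from 1–9 not eliminated is 2, so r1c4 = 2.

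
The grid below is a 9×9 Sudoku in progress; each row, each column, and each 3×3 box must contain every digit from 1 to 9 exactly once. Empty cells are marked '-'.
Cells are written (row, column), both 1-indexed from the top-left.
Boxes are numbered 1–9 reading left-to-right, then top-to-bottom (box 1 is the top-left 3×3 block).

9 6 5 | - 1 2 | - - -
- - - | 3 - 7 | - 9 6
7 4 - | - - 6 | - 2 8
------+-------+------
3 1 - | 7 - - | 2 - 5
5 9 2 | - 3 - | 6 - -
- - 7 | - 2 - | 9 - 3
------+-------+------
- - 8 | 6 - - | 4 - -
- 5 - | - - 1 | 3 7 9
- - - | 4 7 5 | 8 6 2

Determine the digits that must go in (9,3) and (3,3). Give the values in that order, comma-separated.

9,3

For (9,3):
  Consider where 9 can go in row 9.
  (9,1) is out (column 1 already has a 9).
  (9,2) is out (column 2 already has a 9).
  So the only cell in row 9 that can hold 9 is (9,3).
  So (9,3) = 9.
For (3,3):
  Consider where 3 can go in box 1.
  (2,1) is out (row 2 already has a 3).
  (2,2) is out (row 2 already has a 3).
  (2,3) is out (row 2 already has a 3).
  So the only cell in box 1 that can hold 3 is (3,3).
  So (3,3) = 3.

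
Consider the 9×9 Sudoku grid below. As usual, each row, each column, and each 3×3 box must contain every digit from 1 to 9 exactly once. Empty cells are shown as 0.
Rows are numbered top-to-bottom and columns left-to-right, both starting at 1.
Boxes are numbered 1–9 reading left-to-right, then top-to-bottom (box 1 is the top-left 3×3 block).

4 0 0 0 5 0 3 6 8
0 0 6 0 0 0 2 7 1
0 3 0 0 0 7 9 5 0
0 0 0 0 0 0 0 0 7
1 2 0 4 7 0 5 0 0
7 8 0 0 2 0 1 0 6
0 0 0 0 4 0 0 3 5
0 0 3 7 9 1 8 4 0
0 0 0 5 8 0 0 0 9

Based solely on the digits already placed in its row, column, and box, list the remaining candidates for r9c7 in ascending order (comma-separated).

Row 9 already contains {5, 8, 9}.
Column 7 already contains {1, 2, 3, 5, 8, 9}.
Its 3×3 block (box 9) already contains {3, 4, 5, 8, 9}.
Removing those from 1–9 leaves {6, 7} as the candidates for r9c7.

6,7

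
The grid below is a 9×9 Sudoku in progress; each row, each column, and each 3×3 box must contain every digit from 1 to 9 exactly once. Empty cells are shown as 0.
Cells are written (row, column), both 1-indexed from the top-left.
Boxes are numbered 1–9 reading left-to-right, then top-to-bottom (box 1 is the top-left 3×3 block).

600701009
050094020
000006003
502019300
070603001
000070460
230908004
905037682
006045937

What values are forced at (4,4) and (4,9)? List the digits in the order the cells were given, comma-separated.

For (4,4):
  Consider where 4 can go in column 4.
  (2,4) is out (row 2 already has a 4).
  (3,4) is out (box 2 already has a 4).
  (6,4) is out (row 6 already has a 4).
  (8,4) is out (box 8 already has a 4).
  (9,4) is out (row 9 already has a 4).
  So the only cell in column 4 that can hold 4 is (4,4).
  So (4,4) = 4.
For (4,9):
  Row 4 already contains {1, 2, 3, 5, 9}.
  Column 9 already contains {1, 2, 3, 4, 7, 9}.
  Its 3×3 block (box 6) already contains {1, 3, 4, 6}.
  The only value from 1–9 not eliminated is 8, so (4,9) = 8.

4,8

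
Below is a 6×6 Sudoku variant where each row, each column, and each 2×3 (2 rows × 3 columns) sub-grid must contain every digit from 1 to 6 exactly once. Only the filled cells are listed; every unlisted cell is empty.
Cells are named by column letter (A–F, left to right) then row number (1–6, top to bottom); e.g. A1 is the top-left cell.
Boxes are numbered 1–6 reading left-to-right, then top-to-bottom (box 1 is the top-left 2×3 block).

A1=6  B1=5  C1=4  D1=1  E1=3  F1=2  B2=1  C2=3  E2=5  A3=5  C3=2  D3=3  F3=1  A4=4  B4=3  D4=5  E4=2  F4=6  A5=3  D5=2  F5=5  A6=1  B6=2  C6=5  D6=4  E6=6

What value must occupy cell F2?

4

Row 2 already contains {1, 3, 5}.
Column F already contains {1, 2, 5, 6}.
Its 2×3 block (box 2) already contains {1, 2, 3, 5}.
The only value from 1–6 not eliminated is 4, so F2 = 4.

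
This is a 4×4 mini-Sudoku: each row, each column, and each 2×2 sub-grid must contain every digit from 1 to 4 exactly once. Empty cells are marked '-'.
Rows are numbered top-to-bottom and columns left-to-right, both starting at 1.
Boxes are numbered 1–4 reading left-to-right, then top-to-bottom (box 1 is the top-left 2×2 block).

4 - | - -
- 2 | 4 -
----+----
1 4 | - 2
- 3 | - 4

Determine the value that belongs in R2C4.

Cell R2C4 itself could take any of {1, 3} by direct elimination.
Consider where 1 can go in row 2.
R2C1 is out (column 1 already has a 1).
So the only cell in row 2 that can hold 1 is R2C4.
Therefore R2C4 = 1.

1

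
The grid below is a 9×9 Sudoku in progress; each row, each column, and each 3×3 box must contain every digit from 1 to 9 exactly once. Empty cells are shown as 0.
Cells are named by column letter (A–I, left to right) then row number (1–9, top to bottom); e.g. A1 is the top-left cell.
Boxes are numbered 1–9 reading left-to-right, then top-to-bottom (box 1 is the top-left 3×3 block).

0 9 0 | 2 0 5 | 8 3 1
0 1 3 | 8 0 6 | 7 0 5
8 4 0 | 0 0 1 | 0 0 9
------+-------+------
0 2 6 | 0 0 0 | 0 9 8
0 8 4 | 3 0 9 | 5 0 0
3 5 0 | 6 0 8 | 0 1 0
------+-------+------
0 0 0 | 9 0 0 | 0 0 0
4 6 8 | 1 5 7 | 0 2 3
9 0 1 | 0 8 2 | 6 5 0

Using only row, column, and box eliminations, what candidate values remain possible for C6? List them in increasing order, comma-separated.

Row 6 already contains {1, 3, 5, 6, 8}.
Column C already contains {1, 3, 4, 6, 8}.
Its 3×3 block (box 4) already contains {2, 3, 4, 5, 6, 8}.
Removing those from 1–9 leaves {7, 9} as the candidates for C6.

7,9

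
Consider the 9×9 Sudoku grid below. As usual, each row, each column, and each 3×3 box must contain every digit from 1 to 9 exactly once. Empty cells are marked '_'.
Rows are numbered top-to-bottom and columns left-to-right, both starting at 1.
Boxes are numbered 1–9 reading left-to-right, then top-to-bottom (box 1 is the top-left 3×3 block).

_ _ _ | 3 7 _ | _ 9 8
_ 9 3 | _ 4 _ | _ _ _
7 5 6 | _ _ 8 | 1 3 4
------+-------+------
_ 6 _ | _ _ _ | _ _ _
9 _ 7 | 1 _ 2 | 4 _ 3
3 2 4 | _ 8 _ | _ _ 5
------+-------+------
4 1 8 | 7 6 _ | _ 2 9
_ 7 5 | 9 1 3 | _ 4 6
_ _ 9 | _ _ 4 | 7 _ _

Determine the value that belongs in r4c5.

Cell r4c5 itself could take any of {3, 5, 9} by direct elimination.
Consider where 3 can go in box 5.
r4c4 is out (column 4 already has a 3).
r4c6 is out (column 6 already has a 3).
r5c5 is out (row 5 already has a 3).
r6c4 is out (row 6 already has a 3).
r6c6 is out (row 6 already has a 3).
So the only cell in box 5 that can hold 3 is r4c5.
Therefore r4c5 = 3.

3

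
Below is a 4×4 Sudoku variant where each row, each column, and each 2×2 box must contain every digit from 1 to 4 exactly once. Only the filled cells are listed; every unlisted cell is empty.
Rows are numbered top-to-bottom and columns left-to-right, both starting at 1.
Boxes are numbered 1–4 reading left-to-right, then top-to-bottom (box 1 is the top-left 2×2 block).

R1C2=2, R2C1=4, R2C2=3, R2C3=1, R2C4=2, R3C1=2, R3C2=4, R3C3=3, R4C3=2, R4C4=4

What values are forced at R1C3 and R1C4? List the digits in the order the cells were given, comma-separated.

For R1C3:
  Row 1 already contains {2}.
  Column 3 already contains {1, 2, 3}.
  Its 2×2 block (box 2) already contains {1, 2}.
  The only value from 1–4 not eliminated is 4, so R1C3 = 4.
For R1C4:
  Row 1 already contains {2}.
  Column 4 already contains {2, 4}.
  Its 2×2 block (box 2) already contains {1, 2}.
  The only value from 1–4 not eliminated is 3, so R1C4 = 3.

4,3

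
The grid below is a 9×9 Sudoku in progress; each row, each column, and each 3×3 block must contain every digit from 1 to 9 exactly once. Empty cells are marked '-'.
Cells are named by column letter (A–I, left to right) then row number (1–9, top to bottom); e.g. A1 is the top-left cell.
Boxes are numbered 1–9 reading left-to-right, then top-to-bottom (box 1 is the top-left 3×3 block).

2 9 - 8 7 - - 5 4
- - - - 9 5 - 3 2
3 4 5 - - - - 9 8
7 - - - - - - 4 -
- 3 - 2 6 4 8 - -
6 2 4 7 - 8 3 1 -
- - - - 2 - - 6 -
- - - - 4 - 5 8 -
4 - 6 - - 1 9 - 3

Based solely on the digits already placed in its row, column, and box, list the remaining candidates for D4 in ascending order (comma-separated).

1,3,5,9

Row 4 already contains {4, 7}.
Column D already contains {2, 7, 8}.
Its 3×3 block (box 5) already contains {2, 4, 6, 7, 8}.
Removing those from 1–9 leaves {1, 3, 5, 9} as the candidates for D4.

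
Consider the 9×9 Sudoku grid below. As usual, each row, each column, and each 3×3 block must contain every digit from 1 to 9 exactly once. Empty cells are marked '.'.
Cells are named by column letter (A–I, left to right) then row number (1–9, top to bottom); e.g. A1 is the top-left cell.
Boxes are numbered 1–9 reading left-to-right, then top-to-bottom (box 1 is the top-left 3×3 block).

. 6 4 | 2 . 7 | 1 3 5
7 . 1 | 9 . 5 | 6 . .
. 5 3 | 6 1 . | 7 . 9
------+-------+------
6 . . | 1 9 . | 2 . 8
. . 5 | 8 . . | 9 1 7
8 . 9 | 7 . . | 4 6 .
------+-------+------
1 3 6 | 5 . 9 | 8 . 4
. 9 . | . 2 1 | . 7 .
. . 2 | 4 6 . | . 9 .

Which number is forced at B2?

8

Cell B2 itself could take any of {2, 8} by direct elimination.
Consider where 8 can go in box 1.
A1 is out (column A already has a 8).
A3 is out (column A already has a 8).
So the only cell in box 1 that can hold 8 is B2.
Therefore B2 = 8.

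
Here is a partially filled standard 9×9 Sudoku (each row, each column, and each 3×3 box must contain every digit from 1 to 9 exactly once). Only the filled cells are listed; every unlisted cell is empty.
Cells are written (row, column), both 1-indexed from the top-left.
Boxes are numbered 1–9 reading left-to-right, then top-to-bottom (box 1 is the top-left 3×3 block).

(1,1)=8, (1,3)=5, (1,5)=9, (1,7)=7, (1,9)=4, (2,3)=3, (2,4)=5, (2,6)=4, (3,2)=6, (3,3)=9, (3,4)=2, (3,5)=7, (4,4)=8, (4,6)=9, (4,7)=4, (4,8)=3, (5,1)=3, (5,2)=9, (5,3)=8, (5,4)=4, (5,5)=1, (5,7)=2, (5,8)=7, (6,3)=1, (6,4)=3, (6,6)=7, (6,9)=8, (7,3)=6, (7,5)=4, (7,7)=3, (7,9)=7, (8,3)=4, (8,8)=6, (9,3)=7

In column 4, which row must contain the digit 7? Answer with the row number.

Consider where 7 can go in column 4.
(1,4) is out (row 1 already has a 7).
(7,4) is out (row 7 already has a 7).
(9,4) is out (row 9 already has a 7).
So the only cell in column 4 that can hold 7 is (8,4).
That is row 8.

8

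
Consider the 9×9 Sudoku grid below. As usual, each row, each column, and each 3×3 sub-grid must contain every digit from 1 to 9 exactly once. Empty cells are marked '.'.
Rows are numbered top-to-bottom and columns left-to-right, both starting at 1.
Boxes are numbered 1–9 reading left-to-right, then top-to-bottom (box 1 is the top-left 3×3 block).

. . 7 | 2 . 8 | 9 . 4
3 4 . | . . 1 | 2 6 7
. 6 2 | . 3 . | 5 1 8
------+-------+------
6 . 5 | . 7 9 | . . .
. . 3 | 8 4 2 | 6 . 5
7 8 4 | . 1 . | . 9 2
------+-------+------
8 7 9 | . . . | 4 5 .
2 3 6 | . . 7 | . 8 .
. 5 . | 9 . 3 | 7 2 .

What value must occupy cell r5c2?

9

Cell r5c2 itself could take any of {1, 9} by direct elimination.
Consider where 9 can go in column 2.
r1c2 is out (row 1 already has a 9).
r4c2 is out (row 4 already has a 9).
So the only cell in column 2 that can hold 9 is r5c2.
Therefore r5c2 = 9.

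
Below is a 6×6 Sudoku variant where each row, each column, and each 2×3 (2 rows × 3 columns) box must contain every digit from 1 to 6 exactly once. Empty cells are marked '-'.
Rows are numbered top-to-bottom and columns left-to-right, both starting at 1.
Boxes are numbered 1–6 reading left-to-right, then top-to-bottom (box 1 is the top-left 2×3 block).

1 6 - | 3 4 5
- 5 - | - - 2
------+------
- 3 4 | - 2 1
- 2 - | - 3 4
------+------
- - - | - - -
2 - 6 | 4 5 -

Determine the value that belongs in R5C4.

2

Cell R5C4 itself could take any of {1, 2, 6} by direct elimination.
Consider where 2 can go in column 4.
R2C4 is out (row 2 already has a 2).
R3C4 is out (row 3 already has a 2).
R4C4 is out (row 4 already has a 2).
So the only cell in column 4 that can hold 2 is R5C4.
Therefore R5C4 = 2.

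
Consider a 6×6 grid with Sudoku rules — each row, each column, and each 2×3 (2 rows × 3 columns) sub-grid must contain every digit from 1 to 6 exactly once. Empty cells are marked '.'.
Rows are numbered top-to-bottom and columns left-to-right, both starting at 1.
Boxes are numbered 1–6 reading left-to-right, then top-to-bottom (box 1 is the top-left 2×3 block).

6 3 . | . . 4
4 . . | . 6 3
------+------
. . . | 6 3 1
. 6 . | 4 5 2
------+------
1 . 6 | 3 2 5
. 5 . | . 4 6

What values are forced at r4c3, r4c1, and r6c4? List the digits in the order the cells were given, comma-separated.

1,3,1

For r4c3:
  Consider where 1 can go in box 3.
  r3c1 is out (row 3 already has a 1).
  r3c2 is out (row 3 already has a 1).
  r3c3 is out (row 3 already has a 1).
  r4c1 is out (column 1 already has a 1).
  So the only cell in box 3 that can hold 1 is r4c3.
  So r4c3 = 1.
For r4c1:
  Row 4 already contains {2, 4, 5, 6}.
  Column 1 already contains {1, 4, 6}.
  Its 2×3 block (box 3) already contains {6}.
  The only value from 1–6 not eliminated is 3, so r4c1 = 3.
For r6c4:
  Row 6 already contains {4, 5, 6}.
  Column 4 already contains {3, 4, 6}.
  Its 2×3 block (box 6) already contains {2, 3, 4, 5, 6}.
  The only value from 1–6 not eliminated is 1, so r6c4 = 1.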